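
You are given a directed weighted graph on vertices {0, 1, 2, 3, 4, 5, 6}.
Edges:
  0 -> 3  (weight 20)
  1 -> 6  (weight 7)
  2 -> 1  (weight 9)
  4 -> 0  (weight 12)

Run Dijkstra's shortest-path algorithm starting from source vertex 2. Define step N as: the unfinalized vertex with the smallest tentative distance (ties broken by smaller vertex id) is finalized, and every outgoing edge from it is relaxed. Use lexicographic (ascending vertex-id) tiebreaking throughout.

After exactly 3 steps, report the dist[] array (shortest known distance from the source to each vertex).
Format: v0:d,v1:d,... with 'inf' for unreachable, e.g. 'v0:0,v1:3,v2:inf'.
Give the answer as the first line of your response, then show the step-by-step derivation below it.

v0:inf,v1:9,v2:0,v3:inf,v4:inf,v5:inf,v6:16

step 1: dist = v0:inf,v1:9,v2:0,v3:inf,v4:inf,v5:inf,v6:inf
step 2: dist = v0:inf,v1:9,v2:0,v3:inf,v4:inf,v5:inf,v6:16
step 3: dist = v0:inf,v1:9,v2:0,v3:inf,v4:inf,v5:inf,v6:16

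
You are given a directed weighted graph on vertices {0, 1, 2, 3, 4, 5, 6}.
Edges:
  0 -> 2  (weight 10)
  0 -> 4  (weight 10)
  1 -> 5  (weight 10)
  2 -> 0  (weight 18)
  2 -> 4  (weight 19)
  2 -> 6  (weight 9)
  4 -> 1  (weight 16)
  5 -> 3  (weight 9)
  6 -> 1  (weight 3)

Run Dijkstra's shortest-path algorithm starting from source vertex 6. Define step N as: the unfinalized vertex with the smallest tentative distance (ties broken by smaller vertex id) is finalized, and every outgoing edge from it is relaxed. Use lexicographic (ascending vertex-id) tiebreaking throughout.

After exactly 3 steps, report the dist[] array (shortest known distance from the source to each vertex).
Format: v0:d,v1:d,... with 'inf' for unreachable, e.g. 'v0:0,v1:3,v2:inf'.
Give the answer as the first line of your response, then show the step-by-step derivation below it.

v0:inf,v1:3,v2:inf,v3:22,v4:inf,v5:13,v6:0

step 1: dist = v0:inf,v1:3,v2:inf,v3:inf,v4:inf,v5:inf,v6:0
step 2: dist = v0:inf,v1:3,v2:inf,v3:inf,v4:inf,v5:13,v6:0
step 3: dist = v0:inf,v1:3,v2:inf,v3:22,v4:inf,v5:13,v6:0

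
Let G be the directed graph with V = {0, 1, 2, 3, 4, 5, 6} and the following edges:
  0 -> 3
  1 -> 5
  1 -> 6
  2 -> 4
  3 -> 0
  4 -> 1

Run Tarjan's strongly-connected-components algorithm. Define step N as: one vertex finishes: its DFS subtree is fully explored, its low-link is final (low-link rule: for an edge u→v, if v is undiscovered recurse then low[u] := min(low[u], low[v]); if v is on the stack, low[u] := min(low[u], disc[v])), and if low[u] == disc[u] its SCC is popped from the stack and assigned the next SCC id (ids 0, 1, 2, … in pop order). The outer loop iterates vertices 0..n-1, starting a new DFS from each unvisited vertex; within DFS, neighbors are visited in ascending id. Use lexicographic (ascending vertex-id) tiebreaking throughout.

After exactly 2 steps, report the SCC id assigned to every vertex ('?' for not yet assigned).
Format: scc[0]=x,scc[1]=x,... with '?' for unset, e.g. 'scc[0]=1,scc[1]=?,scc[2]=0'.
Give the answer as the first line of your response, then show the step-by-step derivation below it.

scc[0]=0,scc[1]=?,scc[2]=?,scc[3]=0,scc[4]=?,scc[5]=?,scc[6]=?

step 1: low=(low[0]=0,low[1]=?,low[2]=?,low[3]=0,low[4]=?,low[5]=?,low[6]=?); scc=(scc[0]=?,scc[1]=?,scc[2]=?,scc[3]=?,scc[4]=?,scc[5]=?,scc[6]=?)
step 2: low=(low[0]=0,low[1]=?,low[2]=?,low[3]=0,low[4]=?,low[5]=?,low[6]=?); scc=(scc[0]=0,scc[1]=?,scc[2]=?,scc[3]=0,scc[4]=?,scc[5]=?,scc[6]=?)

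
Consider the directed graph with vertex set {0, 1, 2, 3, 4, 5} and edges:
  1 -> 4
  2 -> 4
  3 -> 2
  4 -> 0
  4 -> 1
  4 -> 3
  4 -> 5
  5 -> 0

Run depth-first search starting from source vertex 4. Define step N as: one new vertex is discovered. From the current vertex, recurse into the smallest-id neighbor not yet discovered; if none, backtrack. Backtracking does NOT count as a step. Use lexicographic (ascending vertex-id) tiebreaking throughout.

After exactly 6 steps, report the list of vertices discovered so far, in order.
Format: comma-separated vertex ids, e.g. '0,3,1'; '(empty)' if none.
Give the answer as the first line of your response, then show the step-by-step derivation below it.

4,0,1,3,2,5

step 1: discover 4; path=4; order=4
step 2: discover 0; path=4>0; order=4,0
step 3: discover 1; path=4>1; order=4,0,1
step 4: discover 3; path=4>3; order=4,0,1,3
step 5: discover 2; path=4>3>2; order=4,0,1,3,2
step 6: discover 5; path=4>5; order=4,0,1,3,2,5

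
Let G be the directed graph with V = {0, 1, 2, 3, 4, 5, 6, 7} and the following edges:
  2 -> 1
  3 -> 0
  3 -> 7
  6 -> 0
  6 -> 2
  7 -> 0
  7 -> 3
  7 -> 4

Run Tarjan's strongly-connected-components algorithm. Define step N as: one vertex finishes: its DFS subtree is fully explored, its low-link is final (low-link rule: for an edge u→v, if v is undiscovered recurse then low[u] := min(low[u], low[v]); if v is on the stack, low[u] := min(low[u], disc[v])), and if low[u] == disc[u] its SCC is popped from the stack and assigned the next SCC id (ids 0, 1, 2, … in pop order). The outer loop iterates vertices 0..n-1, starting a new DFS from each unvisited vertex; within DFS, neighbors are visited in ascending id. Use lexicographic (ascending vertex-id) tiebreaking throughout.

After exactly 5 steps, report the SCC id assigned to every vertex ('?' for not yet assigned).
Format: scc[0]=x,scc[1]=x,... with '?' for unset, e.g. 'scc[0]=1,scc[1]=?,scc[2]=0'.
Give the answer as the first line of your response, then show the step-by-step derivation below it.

scc[0]=0,scc[1]=1,scc[2]=2,scc[3]=?,scc[4]=3,scc[5]=?,scc[6]=?,scc[7]=?

step 1: low=(low[0]=0,low[1]=?,low[2]=?,low[3]=?,low[4]=?,low[5]=?,low[6]=?,low[7]=?); scc=(scc[0]=0,scc[1]=?,scc[2]=?,scc[3]=?,scc[4]=?,scc[5]=?,scc[6]=?,scc[7]=?)
step 2: low=(low[0]=0,low[1]=1,low[2]=?,low[3]=?,low[4]=?,low[5]=?,low[6]=?,low[7]=?); scc=(scc[0]=0,scc[1]=1,scc[2]=?,scc[3]=?,scc[4]=?,scc[5]=?,scc[6]=?,scc[7]=?)
step 3: low=(low[0]=0,low[1]=1,low[2]=2,low[3]=?,low[4]=?,low[5]=?,low[6]=?,low[7]=?); scc=(scc[0]=0,scc[1]=1,scc[2]=2,scc[3]=?,scc[4]=?,scc[5]=?,scc[6]=?,scc[7]=?)
step 4: low=(low[0]=0,low[1]=1,low[2]=2,low[3]=3,low[4]=5,low[5]=?,low[6]=?,low[7]=3); scc=(scc[0]=0,scc[1]=1,scc[2]=2,scc[3]=?,scc[4]=3,scc[5]=?,scc[6]=?,scc[7]=?)
step 5: low=(low[0]=0,low[1]=1,low[2]=2,low[3]=3,low[4]=5,low[5]=?,low[6]=?,low[7]=3); scc=(scc[0]=0,scc[1]=1,scc[2]=2,scc[3]=?,scc[4]=3,scc[5]=?,scc[6]=?,scc[7]=?)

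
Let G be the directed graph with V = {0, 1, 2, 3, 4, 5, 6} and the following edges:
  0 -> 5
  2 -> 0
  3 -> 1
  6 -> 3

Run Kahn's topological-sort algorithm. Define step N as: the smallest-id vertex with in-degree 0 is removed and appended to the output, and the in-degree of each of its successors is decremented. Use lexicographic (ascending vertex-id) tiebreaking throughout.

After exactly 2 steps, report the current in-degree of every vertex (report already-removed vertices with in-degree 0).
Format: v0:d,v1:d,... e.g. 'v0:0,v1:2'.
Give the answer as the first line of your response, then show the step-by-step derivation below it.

v0:0,v1:1,v2:0,v3:1,v4:0,v5:0,v6:0

step 1: output 2; order=[2]; indeg=(0,1,0,1,0,1,0)
step 2: output 0; order=[2,0]; indeg=(0,1,0,1,0,0,0)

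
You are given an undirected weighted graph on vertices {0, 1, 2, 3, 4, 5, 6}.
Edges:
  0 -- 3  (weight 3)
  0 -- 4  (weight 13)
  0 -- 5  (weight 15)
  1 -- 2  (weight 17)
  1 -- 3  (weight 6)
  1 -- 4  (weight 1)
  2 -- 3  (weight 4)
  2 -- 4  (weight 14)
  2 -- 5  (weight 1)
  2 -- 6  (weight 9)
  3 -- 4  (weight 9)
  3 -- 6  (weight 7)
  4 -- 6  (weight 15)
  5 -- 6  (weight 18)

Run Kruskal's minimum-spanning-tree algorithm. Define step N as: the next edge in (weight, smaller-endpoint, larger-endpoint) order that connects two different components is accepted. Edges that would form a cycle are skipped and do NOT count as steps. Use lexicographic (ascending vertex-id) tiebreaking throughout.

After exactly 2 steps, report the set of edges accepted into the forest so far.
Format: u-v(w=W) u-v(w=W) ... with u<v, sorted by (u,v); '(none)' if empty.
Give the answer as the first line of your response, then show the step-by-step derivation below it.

1-4(w=1) 2-5(w=1)

step 1: add edge 1-4 (w=1); MST = {1-4(w=1)}
step 2: add edge 2-5 (w=1); MST = {1-4(w=1) 2-5(w=1)}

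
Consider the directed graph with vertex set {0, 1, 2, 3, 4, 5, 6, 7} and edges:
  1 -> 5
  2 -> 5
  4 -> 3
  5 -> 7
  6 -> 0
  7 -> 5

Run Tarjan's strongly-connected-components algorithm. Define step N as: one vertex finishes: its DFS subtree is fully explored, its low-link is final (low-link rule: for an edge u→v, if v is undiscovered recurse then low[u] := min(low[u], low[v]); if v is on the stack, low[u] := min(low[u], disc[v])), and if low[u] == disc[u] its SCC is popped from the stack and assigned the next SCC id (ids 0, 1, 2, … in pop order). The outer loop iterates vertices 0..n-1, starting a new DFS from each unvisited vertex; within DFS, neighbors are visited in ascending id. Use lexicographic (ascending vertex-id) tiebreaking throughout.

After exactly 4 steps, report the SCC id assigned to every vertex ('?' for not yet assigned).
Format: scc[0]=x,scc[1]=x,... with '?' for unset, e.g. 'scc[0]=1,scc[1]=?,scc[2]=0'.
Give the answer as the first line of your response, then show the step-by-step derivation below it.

scc[0]=0,scc[1]=2,scc[2]=?,scc[3]=?,scc[4]=?,scc[5]=1,scc[6]=?,scc[7]=1

step 1: low=(low[0]=0,low[1]=?,low[2]=?,low[3]=?,low[4]=?,low[5]=?,low[6]=?,low[7]=?); scc=(scc[0]=0,scc[1]=?,scc[2]=?,scc[3]=?,scc[4]=?,scc[5]=?,scc[6]=?,scc[7]=?)
step 2: low=(low[0]=0,low[1]=1,low[2]=?,low[3]=?,low[4]=?,low[5]=2,low[6]=?,low[7]=2); scc=(scc[0]=0,scc[1]=?,scc[2]=?,scc[3]=?,scc[4]=?,scc[5]=?,scc[6]=?,scc[7]=?)
step 3: low=(low[0]=0,low[1]=1,low[2]=?,low[3]=?,low[4]=?,low[5]=2,low[6]=?,low[7]=2); scc=(scc[0]=0,scc[1]=?,scc[2]=?,scc[3]=?,scc[4]=?,scc[5]=1,scc[6]=?,scc[7]=1)
step 4: low=(low[0]=0,low[1]=1,low[2]=?,low[3]=?,low[4]=?,low[5]=2,low[6]=?,low[7]=2); scc=(scc[0]=0,scc[1]=2,scc[2]=?,scc[3]=?,scc[4]=?,scc[5]=1,scc[6]=?,scc[7]=1)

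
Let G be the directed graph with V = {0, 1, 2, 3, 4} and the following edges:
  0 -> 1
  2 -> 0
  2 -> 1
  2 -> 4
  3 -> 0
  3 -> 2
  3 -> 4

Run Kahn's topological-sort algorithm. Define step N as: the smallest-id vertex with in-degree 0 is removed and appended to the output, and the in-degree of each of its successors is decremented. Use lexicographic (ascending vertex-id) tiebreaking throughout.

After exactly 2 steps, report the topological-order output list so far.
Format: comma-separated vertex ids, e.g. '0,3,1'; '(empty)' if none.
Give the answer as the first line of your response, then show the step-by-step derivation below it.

3,2

step 1: output 3; order=[3]; indeg=(1,2,0,0,1)
step 2: output 2; order=[3,2]; indeg=(0,1,0,0,0)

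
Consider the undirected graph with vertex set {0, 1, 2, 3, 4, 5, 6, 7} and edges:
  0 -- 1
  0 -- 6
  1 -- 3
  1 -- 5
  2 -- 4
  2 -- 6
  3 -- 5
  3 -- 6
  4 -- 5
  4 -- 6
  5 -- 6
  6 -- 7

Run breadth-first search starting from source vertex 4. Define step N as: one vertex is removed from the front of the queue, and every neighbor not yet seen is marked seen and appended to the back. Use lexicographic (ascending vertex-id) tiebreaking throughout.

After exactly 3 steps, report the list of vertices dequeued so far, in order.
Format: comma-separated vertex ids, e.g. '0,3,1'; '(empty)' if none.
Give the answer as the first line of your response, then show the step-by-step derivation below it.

4,2,5

step 1: dequeue 4; queue=[2,5,6]; order=4
step 2: dequeue 2; queue=[5,6]; order=4,2
step 3: dequeue 5; queue=[6,1,3]; order=4,2,5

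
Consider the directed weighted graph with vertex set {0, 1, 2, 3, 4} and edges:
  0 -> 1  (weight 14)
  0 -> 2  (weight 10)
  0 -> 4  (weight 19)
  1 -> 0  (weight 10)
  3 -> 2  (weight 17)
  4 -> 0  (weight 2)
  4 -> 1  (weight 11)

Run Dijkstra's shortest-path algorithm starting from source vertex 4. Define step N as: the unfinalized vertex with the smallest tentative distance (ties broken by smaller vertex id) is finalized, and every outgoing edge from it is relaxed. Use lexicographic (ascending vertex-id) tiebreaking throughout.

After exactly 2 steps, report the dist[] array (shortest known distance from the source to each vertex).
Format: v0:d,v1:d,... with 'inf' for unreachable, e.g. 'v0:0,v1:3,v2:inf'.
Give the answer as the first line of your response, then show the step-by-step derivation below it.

v0:2,v1:11,v2:12,v3:inf,v4:0

step 1: dist = v0:2,v1:11,v2:inf,v3:inf,v4:0
step 2: dist = v0:2,v1:11,v2:12,v3:inf,v4:0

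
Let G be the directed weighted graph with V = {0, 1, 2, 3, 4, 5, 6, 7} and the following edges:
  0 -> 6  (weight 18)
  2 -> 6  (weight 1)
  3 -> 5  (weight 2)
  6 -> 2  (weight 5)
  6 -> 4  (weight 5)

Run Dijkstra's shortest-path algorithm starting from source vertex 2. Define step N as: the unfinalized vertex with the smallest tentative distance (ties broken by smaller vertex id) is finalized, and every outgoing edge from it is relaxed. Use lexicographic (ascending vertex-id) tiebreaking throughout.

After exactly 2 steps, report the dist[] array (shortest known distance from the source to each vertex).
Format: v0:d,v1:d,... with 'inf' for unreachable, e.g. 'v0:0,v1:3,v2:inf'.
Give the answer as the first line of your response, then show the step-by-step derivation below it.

v0:inf,v1:inf,v2:0,v3:inf,v4:6,v5:inf,v6:1,v7:inf

step 1: dist = v0:inf,v1:inf,v2:0,v3:inf,v4:inf,v5:inf,v6:1,v7:inf
step 2: dist = v0:inf,v1:inf,v2:0,v3:inf,v4:6,v5:inf,v6:1,v7:inf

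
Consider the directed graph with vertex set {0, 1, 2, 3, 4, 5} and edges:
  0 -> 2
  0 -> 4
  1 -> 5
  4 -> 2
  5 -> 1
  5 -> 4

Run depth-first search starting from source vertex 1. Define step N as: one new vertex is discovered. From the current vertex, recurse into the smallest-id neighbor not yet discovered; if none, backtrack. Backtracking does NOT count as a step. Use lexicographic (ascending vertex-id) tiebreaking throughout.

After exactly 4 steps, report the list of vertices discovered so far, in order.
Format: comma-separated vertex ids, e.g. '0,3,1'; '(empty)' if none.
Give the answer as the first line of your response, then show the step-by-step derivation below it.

1,5,4,2

step 1: discover 1; path=1; order=1
step 2: discover 5; path=1>5; order=1,5
step 3: discover 4; path=1>5>4; order=1,5,4
step 4: discover 2; path=1>5>4>2; order=1,5,4,2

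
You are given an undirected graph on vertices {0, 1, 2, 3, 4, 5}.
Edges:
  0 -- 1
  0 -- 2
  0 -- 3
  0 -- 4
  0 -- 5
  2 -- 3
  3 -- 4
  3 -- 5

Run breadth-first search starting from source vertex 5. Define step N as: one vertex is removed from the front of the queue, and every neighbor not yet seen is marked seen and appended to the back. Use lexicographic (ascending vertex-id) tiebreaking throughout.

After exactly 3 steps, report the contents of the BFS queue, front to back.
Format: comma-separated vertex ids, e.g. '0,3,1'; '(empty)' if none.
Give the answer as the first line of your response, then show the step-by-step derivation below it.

1,2,4

step 1: dequeue 5; queue=[0,3]; order=5
step 2: dequeue 0; queue=[3,1,2,4]; order=5,0
step 3: dequeue 3; queue=[1,2,4]; order=5,0,3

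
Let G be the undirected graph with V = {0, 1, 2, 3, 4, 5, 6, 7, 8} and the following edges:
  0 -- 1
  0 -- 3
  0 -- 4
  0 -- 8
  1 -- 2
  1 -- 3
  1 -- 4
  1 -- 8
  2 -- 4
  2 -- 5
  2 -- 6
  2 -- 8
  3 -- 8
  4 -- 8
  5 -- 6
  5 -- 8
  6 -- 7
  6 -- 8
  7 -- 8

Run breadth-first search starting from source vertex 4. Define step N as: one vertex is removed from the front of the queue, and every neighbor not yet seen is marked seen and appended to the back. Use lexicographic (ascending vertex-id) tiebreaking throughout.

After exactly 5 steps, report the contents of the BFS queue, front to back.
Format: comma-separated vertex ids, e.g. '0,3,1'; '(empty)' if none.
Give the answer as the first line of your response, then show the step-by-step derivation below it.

3,5,6,7

step 1: dequeue 4; queue=[0,1,2,8]; order=4
step 2: dequeue 0; queue=[1,2,8,3]; order=4,0
step 3: dequeue 1; queue=[2,8,3]; order=4,0,1
step 4: dequeue 2; queue=[8,3,5,6]; order=4,0,1,2
step 5: dequeue 8; queue=[3,5,6,7]; order=4,0,1,2,8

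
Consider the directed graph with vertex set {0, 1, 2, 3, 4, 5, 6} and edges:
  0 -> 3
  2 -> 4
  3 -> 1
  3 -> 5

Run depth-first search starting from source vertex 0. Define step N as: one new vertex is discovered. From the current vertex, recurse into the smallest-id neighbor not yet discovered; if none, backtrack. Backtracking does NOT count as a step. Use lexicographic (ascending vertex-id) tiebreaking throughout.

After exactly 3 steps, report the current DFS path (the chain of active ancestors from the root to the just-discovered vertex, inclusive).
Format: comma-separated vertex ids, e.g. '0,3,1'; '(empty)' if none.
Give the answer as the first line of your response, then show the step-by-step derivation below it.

0,3,1

step 1: discover 0; path=0; order=0
step 2: discover 3; path=0>3; order=0,3
step 3: discover 1; path=0>3>1; order=0,3,1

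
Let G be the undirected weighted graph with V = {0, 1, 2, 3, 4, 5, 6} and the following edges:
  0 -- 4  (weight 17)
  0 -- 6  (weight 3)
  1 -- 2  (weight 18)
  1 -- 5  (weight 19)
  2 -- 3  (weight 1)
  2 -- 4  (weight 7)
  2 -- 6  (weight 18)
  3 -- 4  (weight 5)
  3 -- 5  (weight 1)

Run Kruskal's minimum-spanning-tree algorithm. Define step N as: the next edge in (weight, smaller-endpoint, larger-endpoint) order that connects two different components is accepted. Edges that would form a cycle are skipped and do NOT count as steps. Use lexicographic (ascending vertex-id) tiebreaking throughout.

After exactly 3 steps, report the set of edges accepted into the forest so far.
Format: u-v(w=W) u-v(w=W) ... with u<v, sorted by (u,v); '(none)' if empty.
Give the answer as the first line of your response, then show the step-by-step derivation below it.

0-6(w=3) 2-3(w=1) 3-5(w=1)

step 1: add edge 2-3 (w=1); MST = {2-3(w=1)}
step 2: add edge 3-5 (w=1); MST = {2-3(w=1) 3-5(w=1)}
step 3: add edge 0-6 (w=3); MST = {0-6(w=3) 2-3(w=1) 3-5(w=1)}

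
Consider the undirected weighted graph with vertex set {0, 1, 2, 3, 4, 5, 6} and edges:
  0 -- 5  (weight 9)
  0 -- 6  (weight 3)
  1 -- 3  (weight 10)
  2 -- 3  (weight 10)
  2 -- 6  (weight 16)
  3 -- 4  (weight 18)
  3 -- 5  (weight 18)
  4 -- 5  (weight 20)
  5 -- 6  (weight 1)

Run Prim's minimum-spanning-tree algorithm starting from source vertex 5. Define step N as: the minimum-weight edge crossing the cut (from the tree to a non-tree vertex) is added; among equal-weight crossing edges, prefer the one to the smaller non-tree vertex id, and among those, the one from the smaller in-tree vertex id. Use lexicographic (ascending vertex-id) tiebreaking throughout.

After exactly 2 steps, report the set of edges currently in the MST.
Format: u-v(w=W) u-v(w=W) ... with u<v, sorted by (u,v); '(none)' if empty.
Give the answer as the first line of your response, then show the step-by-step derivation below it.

0-6(w=3) 5-6(w=1)

step 1: add edge 5-6 (w=1); MST = {5-6(w=1)}
step 2: add edge 0-6 (w=3); MST = {0-6(w=3) 5-6(w=1)}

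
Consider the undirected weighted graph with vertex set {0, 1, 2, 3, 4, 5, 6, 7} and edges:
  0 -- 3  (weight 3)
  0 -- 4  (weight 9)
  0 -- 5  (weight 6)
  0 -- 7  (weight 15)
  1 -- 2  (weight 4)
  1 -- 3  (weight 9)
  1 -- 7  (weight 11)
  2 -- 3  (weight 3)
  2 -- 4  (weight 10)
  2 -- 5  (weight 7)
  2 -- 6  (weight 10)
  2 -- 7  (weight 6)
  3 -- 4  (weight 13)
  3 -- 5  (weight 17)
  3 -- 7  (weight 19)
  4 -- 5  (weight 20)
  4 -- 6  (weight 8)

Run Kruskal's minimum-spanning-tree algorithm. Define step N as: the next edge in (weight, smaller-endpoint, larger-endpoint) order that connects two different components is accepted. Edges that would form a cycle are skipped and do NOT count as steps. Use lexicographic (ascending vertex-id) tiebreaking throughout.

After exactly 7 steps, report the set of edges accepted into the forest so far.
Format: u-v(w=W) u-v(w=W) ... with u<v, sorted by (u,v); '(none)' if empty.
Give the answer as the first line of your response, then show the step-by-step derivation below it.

0-3(w=3) 0-4(w=9) 0-5(w=6) 1-2(w=4) 2-3(w=3) 2-7(w=6) 4-6(w=8)

step 1: add edge 0-3 (w=3); MST = {0-3(w=3)}
step 2: add edge 2-3 (w=3); MST = {0-3(w=3) 2-3(w=3)}
step 3: add edge 1-2 (w=4); MST = {0-3(w=3) 1-2(w=4) 2-3(w=3)}
step 4: add edge 0-5 (w=6); MST = {0-3(w=3) 0-5(w=6) 1-2(w=4) 2-3(w=3)}
step 5: add edge 2-7 (w=6); MST = {0-3(w=3) 0-5(w=6) 1-2(w=4) 2-3(w=3) 2-7(w=6)}
step 6: add edge 4-6 (w=8); MST = {0-3(w=3) 0-5(w=6) 1-2(w=4) 2-3(w=3) 2-7(w=6) 4-6(w=8)}
step 7: add edge 0-4 (w=9); MST = {0-3(w=3) 0-4(w=9) 0-5(w=6) 1-2(w=4) 2-3(w=3) 2-7(w=6) 4-6(w=8)}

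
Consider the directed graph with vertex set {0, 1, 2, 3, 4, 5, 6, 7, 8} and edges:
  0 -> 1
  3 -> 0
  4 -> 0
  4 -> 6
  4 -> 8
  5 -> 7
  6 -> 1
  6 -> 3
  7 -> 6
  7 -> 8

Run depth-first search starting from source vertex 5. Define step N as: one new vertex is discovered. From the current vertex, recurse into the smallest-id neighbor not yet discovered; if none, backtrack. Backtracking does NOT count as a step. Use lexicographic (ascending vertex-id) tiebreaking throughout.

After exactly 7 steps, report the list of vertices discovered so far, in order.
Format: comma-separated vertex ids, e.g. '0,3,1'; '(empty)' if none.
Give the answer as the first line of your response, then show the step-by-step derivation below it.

5,7,6,1,3,0,8

step 1: discover 5; path=5; order=5
step 2: discover 7; path=5>7; order=5,7
step 3: discover 6; path=5>7>6; order=5,7,6
step 4: discover 1; path=5>7>6>1; order=5,7,6,1
step 5: discover 3; path=5>7>6>3; order=5,7,6,1,3
step 6: discover 0; path=5>7>6>3>0; order=5,7,6,1,3,0
step 7: discover 8; path=5>7>8; order=5,7,6,1,3,0,8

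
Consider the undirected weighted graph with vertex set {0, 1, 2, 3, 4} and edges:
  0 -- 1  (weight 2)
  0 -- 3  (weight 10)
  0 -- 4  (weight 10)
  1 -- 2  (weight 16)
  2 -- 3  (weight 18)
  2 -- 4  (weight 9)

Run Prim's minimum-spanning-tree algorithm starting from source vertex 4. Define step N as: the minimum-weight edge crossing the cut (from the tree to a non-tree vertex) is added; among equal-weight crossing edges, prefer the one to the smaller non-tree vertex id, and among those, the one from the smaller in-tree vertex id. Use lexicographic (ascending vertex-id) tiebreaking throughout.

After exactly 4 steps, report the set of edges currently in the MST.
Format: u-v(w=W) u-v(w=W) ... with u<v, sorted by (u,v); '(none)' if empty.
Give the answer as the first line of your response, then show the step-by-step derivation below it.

0-1(w=2) 0-3(w=10) 0-4(w=10) 2-4(w=9)

step 1: add edge 2-4 (w=9); MST = {2-4(w=9)}
step 2: add edge 0-4 (w=10); MST = {0-4(w=10) 2-4(w=9)}
step 3: add edge 0-1 (w=2); MST = {0-1(w=2) 0-4(w=10) 2-4(w=9)}
step 4: add edge 0-3 (w=10); MST = {0-1(w=2) 0-3(w=10) 0-4(w=10) 2-4(w=9)}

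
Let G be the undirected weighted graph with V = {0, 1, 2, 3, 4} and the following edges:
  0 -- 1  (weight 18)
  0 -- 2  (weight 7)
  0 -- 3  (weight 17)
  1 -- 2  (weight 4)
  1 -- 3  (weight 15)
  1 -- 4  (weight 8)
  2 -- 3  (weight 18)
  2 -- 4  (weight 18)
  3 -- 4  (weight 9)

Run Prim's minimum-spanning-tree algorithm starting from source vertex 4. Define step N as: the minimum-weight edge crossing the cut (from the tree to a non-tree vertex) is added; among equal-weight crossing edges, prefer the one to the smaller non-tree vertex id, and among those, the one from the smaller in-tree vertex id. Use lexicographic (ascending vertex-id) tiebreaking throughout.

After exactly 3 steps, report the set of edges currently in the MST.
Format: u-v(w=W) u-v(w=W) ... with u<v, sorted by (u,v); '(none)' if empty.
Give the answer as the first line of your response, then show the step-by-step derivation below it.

0-2(w=7) 1-2(w=4) 1-4(w=8)

step 1: add edge 1-4 (w=8); MST = {1-4(w=8)}
step 2: add edge 1-2 (w=4); MST = {1-2(w=4) 1-4(w=8)}
step 3: add edge 0-2 (w=7); MST = {0-2(w=7) 1-2(w=4) 1-4(w=8)}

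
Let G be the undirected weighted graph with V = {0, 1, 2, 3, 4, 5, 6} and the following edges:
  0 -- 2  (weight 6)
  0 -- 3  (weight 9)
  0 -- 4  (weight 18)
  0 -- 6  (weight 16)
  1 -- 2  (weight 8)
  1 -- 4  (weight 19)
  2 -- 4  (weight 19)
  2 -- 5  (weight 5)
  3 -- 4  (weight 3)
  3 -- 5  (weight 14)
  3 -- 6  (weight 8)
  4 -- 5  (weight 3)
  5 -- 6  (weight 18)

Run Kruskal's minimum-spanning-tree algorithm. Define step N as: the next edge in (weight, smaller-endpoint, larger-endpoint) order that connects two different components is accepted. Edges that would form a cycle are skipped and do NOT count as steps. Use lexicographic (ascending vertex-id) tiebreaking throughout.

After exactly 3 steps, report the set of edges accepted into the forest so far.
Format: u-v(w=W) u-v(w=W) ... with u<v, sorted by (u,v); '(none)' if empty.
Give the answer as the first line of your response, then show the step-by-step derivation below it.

2-5(w=5) 3-4(w=3) 4-5(w=3)

step 1: add edge 3-4 (w=3); MST = {3-4(w=3)}
step 2: add edge 4-5 (w=3); MST = {3-4(w=3) 4-5(w=3)}
step 3: add edge 2-5 (w=5); MST = {2-5(w=5) 3-4(w=3) 4-5(w=3)}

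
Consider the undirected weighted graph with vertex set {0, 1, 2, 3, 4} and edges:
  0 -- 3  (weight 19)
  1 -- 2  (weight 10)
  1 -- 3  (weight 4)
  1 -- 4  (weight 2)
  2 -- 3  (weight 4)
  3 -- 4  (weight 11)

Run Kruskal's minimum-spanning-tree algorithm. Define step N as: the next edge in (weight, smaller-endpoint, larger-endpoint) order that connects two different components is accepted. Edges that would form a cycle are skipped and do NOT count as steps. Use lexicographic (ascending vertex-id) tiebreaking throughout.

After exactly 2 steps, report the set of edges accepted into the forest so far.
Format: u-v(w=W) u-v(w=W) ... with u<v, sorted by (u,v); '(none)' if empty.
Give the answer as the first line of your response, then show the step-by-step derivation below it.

1-3(w=4) 1-4(w=2)

step 1: add edge 1-4 (w=2); MST = {1-4(w=2)}
step 2: add edge 1-3 (w=4); MST = {1-3(w=4) 1-4(w=2)}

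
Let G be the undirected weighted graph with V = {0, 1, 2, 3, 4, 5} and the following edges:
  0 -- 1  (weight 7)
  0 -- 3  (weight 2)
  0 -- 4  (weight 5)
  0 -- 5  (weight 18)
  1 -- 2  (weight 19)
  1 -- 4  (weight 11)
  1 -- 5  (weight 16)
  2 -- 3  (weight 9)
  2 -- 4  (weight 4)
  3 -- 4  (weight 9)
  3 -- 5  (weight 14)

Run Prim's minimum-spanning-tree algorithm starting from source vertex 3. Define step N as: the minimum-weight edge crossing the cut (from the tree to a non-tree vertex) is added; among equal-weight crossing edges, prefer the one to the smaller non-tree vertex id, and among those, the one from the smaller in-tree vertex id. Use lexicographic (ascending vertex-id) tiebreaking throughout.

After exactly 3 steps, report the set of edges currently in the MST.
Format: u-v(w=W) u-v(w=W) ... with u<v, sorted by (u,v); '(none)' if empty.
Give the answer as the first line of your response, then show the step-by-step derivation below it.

0-3(w=2) 0-4(w=5) 2-4(w=4)

step 1: add edge 0-3 (w=2); MST = {0-3(w=2)}
step 2: add edge 0-4 (w=5); MST = {0-3(w=2) 0-4(w=5)}
step 3: add edge 2-4 (w=4); MST = {0-3(w=2) 0-4(w=5) 2-4(w=4)}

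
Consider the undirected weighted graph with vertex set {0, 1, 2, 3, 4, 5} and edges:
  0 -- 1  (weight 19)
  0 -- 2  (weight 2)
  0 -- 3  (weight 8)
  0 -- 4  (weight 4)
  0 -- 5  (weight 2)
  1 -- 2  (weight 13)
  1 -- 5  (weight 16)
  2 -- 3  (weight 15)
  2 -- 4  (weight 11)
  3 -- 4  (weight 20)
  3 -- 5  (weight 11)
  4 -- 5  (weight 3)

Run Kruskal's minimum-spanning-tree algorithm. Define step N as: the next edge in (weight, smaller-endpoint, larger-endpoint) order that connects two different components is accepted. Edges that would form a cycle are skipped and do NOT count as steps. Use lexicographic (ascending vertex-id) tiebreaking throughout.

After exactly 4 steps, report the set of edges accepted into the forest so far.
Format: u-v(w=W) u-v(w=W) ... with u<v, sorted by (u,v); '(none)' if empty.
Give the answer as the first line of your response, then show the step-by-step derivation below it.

0-2(w=2) 0-3(w=8) 0-5(w=2) 4-5(w=3)

step 1: add edge 0-2 (w=2); MST = {0-2(w=2)}
step 2: add edge 0-5 (w=2); MST = {0-2(w=2) 0-5(w=2)}
step 3: add edge 4-5 (w=3); MST = {0-2(w=2) 0-5(w=2) 4-5(w=3)}
step 4: add edge 0-3 (w=8); MST = {0-2(w=2) 0-3(w=8) 0-5(w=2) 4-5(w=3)}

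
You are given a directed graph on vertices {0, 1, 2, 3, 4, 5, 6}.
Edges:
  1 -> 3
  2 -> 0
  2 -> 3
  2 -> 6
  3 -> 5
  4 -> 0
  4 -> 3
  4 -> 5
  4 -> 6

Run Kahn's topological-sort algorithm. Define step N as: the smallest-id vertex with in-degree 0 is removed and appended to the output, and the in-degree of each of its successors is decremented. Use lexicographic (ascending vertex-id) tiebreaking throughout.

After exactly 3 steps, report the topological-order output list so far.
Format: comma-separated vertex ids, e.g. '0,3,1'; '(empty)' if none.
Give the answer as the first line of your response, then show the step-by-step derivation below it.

1,2,4

step 1: output 1; order=[1]; indeg=(2,0,0,2,0,2,2)
step 2: output 2; order=[1,2]; indeg=(1,0,0,1,0,2,1)
step 3: output 4; order=[1,2,4]; indeg=(0,0,0,0,0,1,0)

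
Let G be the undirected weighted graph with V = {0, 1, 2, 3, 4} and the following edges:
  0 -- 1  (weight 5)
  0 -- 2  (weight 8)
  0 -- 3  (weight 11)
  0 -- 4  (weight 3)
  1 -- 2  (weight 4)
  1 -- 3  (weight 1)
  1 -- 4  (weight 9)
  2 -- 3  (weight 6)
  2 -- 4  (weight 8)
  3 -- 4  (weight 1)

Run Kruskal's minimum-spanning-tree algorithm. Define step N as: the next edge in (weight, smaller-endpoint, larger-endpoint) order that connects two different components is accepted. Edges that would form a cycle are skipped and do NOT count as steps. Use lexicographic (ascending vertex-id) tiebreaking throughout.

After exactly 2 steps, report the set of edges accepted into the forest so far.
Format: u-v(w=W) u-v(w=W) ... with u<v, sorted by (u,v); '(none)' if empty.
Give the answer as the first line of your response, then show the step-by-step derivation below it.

1-3(w=1) 3-4(w=1)

step 1: add edge 1-3 (w=1); MST = {1-3(w=1)}
step 2: add edge 3-4 (w=1); MST = {1-3(w=1) 3-4(w=1)}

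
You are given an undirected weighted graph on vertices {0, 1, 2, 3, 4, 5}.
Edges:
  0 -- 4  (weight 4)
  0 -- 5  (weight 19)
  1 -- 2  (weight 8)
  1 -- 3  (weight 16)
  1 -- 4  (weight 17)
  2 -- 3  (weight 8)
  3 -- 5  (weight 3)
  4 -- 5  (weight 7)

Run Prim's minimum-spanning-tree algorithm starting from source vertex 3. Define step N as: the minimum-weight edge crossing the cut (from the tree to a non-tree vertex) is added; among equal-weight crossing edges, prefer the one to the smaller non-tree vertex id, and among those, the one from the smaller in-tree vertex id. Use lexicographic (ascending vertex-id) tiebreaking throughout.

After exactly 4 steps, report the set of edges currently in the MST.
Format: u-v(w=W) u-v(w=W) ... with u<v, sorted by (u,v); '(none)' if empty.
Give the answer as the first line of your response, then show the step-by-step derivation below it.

0-4(w=4) 2-3(w=8) 3-5(w=3) 4-5(w=7)

step 1: add edge 3-5 (w=3); MST = {3-5(w=3)}
step 2: add edge 4-5 (w=7); MST = {3-5(w=3) 4-5(w=7)}
step 3: add edge 0-4 (w=4); MST = {0-4(w=4) 3-5(w=3) 4-5(w=7)}
step 4: add edge 2-3 (w=8); MST = {0-4(w=4) 2-3(w=8) 3-5(w=3) 4-5(w=7)}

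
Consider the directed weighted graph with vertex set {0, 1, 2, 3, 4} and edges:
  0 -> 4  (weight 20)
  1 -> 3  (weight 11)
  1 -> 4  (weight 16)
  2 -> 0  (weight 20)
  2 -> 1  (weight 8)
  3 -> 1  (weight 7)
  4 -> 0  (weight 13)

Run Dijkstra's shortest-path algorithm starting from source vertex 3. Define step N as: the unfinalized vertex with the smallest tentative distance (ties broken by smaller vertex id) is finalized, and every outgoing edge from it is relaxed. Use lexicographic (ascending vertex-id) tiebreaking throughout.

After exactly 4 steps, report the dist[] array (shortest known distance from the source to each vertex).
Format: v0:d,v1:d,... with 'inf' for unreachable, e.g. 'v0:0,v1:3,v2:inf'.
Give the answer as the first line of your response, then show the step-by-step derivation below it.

v0:36,v1:7,v2:inf,v3:0,v4:23

step 1: dist = v0:inf,v1:7,v2:inf,v3:0,v4:inf
step 2: dist = v0:inf,v1:7,v2:inf,v3:0,v4:23
step 3: dist = v0:36,v1:7,v2:inf,v3:0,v4:23
step 4: dist = v0:36,v1:7,v2:inf,v3:0,v4:23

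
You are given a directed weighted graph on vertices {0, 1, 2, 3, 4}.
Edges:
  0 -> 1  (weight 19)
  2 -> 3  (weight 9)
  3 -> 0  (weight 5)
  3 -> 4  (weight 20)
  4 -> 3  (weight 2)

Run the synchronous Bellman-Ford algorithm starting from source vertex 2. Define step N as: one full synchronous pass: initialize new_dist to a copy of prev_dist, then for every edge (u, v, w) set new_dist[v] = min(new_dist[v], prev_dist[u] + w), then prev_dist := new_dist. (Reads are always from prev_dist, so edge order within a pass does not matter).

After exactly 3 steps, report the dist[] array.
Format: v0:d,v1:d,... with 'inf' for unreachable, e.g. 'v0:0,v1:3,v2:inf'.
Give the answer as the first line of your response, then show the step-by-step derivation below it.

v0:14,v1:33,v2:0,v3:9,v4:29

step 1: dist = v0:inf,v1:inf,v2:0,v3:9,v4:inf
step 2: dist = v0:14,v1:inf,v2:0,v3:9,v4:29
step 3: dist = v0:14,v1:33,v2:0,v3:9,v4:29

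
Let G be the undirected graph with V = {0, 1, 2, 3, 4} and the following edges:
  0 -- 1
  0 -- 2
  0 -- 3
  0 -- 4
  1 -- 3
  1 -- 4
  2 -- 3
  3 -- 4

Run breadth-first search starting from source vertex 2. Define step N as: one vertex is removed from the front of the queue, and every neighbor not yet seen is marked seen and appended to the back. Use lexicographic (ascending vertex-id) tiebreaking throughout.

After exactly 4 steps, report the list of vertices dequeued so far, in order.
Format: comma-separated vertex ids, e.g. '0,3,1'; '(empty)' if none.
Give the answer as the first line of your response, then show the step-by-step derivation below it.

2,0,3,1

step 1: dequeue 2; queue=[0,3]; order=2
step 2: dequeue 0; queue=[3,1,4]; order=2,0
step 3: dequeue 3; queue=[1,4]; order=2,0,3
step 4: dequeue 1; queue=[4]; order=2,0,3,1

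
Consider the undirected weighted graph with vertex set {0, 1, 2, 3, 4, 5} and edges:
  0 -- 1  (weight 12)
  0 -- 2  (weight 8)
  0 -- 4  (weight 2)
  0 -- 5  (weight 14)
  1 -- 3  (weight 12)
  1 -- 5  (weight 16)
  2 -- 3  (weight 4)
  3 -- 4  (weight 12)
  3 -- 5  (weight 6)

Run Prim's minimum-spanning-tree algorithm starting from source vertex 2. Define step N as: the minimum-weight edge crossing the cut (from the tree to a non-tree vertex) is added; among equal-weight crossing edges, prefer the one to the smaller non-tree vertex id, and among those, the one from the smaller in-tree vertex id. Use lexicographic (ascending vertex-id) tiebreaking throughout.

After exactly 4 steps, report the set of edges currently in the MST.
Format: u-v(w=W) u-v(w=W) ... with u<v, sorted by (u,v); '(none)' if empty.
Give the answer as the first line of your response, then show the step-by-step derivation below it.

0-2(w=8) 0-4(w=2) 2-3(w=4) 3-5(w=6)

step 1: add edge 2-3 (w=4); MST = {2-3(w=4)}
step 2: add edge 3-5 (w=6); MST = {2-3(w=4) 3-5(w=6)}
step 3: add edge 0-2 (w=8); MST = {0-2(w=8) 2-3(w=4) 3-5(w=6)}
step 4: add edge 0-4 (w=2); MST = {0-2(w=8) 0-4(w=2) 2-3(w=4) 3-5(w=6)}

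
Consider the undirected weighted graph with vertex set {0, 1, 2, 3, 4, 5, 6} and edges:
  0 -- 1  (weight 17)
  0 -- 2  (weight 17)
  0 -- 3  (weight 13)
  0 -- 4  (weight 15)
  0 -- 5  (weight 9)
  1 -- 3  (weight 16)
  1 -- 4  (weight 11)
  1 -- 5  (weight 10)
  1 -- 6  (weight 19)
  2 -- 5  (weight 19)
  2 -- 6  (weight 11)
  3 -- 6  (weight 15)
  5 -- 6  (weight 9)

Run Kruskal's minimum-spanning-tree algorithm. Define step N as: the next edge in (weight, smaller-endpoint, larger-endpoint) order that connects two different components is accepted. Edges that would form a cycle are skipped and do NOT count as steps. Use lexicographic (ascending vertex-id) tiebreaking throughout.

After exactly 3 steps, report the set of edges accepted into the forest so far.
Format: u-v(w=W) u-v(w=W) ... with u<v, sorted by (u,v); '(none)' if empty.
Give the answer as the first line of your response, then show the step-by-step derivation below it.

0-5(w=9) 1-5(w=10) 5-6(w=9)

step 1: add edge 0-5 (w=9); MST = {0-5(w=9)}
step 2: add edge 5-6 (w=9); MST = {0-5(w=9) 5-6(w=9)}
step 3: add edge 1-5 (w=10); MST = {0-5(w=9) 1-5(w=10) 5-6(w=9)}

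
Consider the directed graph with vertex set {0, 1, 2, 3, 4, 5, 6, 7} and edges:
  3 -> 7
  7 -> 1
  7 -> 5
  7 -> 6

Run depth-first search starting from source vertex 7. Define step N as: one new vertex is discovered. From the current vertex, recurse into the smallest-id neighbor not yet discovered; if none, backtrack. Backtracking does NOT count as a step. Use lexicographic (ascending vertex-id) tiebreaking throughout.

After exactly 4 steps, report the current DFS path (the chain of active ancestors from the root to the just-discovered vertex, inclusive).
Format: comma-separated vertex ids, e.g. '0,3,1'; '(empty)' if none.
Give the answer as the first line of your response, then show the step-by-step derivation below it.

7,6

step 1: discover 7; path=7; order=7
step 2: discover 1; path=7>1; order=7,1
step 3: discover 5; path=7>5; order=7,1,5
step 4: discover 6; path=7>6; order=7,1,5,6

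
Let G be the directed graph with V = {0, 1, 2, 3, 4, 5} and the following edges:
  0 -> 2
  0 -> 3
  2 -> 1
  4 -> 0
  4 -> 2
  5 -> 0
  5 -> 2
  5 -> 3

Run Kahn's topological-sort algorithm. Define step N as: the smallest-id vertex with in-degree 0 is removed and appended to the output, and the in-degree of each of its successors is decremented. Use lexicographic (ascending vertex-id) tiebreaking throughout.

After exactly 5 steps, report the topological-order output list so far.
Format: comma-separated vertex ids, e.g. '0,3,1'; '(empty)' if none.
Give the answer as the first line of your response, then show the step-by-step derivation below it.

4,5,0,2,1

step 1: output 4; order=[4]; indeg=(1,1,2,2,0,0)
step 2: output 5; order=[4,5]; indeg=(0,1,1,1,0,0)
step 3: output 0; order=[4,5,0]; indeg=(0,1,0,0,0,0)
step 4: output 2; order=[4,5,0,2]; indeg=(0,0,0,0,0,0)
step 5: output 1; order=[4,5,0,2,1]; indeg=(0,0,0,0,0,0)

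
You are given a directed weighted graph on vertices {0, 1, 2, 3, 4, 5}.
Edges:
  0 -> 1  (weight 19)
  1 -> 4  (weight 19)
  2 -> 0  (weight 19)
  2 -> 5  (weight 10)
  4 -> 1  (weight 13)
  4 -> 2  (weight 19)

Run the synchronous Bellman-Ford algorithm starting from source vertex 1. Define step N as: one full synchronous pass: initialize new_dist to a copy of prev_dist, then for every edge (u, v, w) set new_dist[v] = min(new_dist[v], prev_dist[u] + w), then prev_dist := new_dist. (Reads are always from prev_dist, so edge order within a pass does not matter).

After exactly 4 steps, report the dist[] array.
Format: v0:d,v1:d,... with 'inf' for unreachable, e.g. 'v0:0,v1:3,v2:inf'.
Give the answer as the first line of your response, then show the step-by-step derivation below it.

v0:57,v1:0,v2:38,v3:inf,v4:19,v5:48

step 1: dist = v0:inf,v1:0,v2:inf,v3:inf,v4:19,v5:inf
step 2: dist = v0:inf,v1:0,v2:38,v3:inf,v4:19,v5:inf
step 3: dist = v0:57,v1:0,v2:38,v3:inf,v4:19,v5:48
step 4: dist = v0:57,v1:0,v2:38,v3:inf,v4:19,v5:48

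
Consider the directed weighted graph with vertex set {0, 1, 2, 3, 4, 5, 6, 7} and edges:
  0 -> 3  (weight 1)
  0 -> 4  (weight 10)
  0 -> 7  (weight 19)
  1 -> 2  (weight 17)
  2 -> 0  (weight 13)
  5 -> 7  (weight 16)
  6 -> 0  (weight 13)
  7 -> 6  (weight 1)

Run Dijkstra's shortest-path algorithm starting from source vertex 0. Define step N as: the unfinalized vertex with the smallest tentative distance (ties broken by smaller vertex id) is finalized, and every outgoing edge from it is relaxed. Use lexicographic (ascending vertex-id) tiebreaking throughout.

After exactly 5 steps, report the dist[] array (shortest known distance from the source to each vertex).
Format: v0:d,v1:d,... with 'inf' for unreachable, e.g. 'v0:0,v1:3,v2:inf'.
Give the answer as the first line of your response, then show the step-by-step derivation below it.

v0:0,v1:inf,v2:inf,v3:1,v4:10,v5:inf,v6:20,v7:19

step 1: dist = v0:0,v1:inf,v2:inf,v3:1,v4:10,v5:inf,v6:inf,v7:19
step 2: dist = v0:0,v1:inf,v2:inf,v3:1,v4:10,v5:inf,v6:inf,v7:19
step 3: dist = v0:0,v1:inf,v2:inf,v3:1,v4:10,v5:inf,v6:inf,v7:19
step 4: dist = v0:0,v1:inf,v2:inf,v3:1,v4:10,v5:inf,v6:20,v7:19
step 5: dist = v0:0,v1:inf,v2:inf,v3:1,v4:10,v5:inf,v6:20,v7:19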